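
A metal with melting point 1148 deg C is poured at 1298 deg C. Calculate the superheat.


Formula: Superheat = T_pour - T_melt
Superheat = 1298 - 1148 = 150 deg C

150 deg C


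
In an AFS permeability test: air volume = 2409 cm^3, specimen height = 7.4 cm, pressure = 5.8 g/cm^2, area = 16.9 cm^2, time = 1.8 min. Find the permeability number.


Formula: Permeability Number P = (V * H) / (p * A * t)
Numerator: V * H = 2409 * 7.4 = 17826.6
Denominator: p * A * t = 5.8 * 16.9 * 1.8 = 176.436
P = 17826.6 / 176.436 = 101.0372


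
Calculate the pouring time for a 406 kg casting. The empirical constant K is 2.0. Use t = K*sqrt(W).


Formula: t = K * sqrt(W)
sqrt(W) = sqrt(406) = 20.14944
t = 2.0 * 20.14944 = 40.2989 s

Final answer: 40.2989 s


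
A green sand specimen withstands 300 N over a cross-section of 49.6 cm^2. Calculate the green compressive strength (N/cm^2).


Formula: Compressive Strength = Force / Area
Strength = 300 N / 49.6 cm^2 = 6.0484 N/cm^2


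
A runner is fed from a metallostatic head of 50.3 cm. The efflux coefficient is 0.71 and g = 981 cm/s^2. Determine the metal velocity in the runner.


Formula: v = Cd * sqrt(2 * g * h)  (Torricelli with discharge coefficient)
2*g*h = 2 * 981 * 50.3 = 98688.6 cm^2/s^2
sqrt(98688.6) = 314.14742 cm/s
v = 0.71 * 314.14742 = 223.0447 cm/s

Answer: 223.0447 cm/s


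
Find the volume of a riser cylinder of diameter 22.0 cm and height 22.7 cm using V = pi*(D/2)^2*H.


Formula: V = pi * (D/2)^2 * H  (cylinder volume)
Radius = D/2 = 22.0/2 = 11.0 cm
V = pi * 11.0^2 * 22.7 = 8629.0125 cm^3

8629.0125 cm^3


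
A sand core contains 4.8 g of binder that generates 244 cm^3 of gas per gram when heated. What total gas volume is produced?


Formula: V_gas = W_binder * gas_evolution_rate
V = 4.8 g * 244 cm^3/g = 1171.2000 cm^3

Answer: 1171.2000 cm^3


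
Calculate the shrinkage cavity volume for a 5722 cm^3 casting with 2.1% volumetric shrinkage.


Formula: V_shrink = V_casting * shrinkage_pct / 100
V_shrink = 5722 cm^3 * 2.1 / 100 = 120.1620 cm^3

Final answer: 120.1620 cm^3


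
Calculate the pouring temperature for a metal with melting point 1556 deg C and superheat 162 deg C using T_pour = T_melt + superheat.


Formula: T_pour = T_melt + Superheat
T_pour = 1556 + 162 = 1718 deg C

Answer: 1718 deg C


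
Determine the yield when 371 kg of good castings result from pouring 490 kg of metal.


Formula: Casting Yield = (W_good / W_total) * 100
Yield = (371 kg / 490 kg) * 100 = 75.7143%

Final answer: 75.7143%


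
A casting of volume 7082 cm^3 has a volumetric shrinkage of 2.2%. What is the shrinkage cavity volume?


Formula: V_shrink = V_casting * shrinkage_pct / 100
V_shrink = 7082 cm^3 * 2.2 / 100 = 155.8040 cm^3

Answer: 155.8040 cm^3


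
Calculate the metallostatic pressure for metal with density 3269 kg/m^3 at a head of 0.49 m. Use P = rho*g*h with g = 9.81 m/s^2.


Formula: P = rho * g * h
rho * g = 3269 * 9.81 = 32068.89 N/m^3
P = 32068.89 * 0.49 = 15713.7561 Pa


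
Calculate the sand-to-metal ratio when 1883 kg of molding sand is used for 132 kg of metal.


Formula: Sand-to-Metal Ratio = W_sand / W_metal
Ratio = 1883 kg / 132 kg = 14.2652


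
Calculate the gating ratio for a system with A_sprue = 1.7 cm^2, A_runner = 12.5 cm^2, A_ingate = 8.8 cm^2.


Sprue:Runner:Ingate = 1 : 12.5/1.7 : 8.8/1.7 = 1:7.35:5.18

1:7.35:5.18


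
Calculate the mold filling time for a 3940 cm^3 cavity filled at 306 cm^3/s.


Formula: t_fill = V_mold / Q_flow
t = 3940 cm^3 / 306 cm^3/s = 12.8758 s

Final answer: 12.8758 s


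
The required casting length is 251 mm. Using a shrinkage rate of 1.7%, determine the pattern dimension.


Formula: L_pattern = L_casting * (1 + shrinkage_rate/100)
Shrinkage factor = 1 + 1.7/100 = 1.017
L_pattern = 251 mm * 1.017 = 255.2670 mm

Answer: 255.2670 mm


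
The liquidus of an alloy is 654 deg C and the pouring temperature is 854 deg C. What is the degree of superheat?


Formula: Superheat = T_pour - T_melt
Superheat = 854 - 654 = 200 deg C

Answer: 200 deg C


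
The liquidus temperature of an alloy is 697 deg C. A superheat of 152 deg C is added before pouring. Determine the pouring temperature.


Formula: T_pour = T_melt + Superheat
T_pour = 697 + 152 = 849 deg C


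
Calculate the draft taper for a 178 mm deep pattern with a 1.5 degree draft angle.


Formula: taper = depth * tan(draft_angle)
tan(1.5 deg) = 0.0261859
taper = 178 mm * 0.0261859 = 4.6611 mm


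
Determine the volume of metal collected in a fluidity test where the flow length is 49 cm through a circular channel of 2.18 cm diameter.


Formula: V = pi * (d/2)^2 * L  (cylinder volume)
Radius = 2.18/2 = 1.09 cm
V = pi * 1.09^2 * 49 = 182.8938 cm^3


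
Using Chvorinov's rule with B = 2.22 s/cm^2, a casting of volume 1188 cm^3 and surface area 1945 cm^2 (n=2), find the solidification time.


Formula: t_s = B * (V/A)^n  (Chvorinov's rule, n=2)
Modulus M = V/A = 1188/1945 = 0.610797 cm
M^2 = 0.610797^2 = 0.373073 cm^2
t_s = 2.22 * 0.373073 = 0.8282 s

0.8282 s


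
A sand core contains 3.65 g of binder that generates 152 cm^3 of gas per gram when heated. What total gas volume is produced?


Formula: V_gas = W_binder * gas_evolution_rate
V = 3.65 g * 152 cm^3/g = 554.8000 cm^3

Answer: 554.8000 cm^3


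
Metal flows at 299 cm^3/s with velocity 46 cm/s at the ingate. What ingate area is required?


Formula: A_ingate = Q / v  (continuity equation)
A = 299 cm^3/s / 46 cm/s = 6.5000 cm^2

6.5000 cm^2


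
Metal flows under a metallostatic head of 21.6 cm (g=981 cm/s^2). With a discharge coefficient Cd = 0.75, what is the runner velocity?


Formula: v = Cd * sqrt(2 * g * h)  (Torricelli with discharge coefficient)
2*g*h = 2 * 981 * 21.6 = 42379.2 cm^2/s^2
sqrt(42379.2) = 205.86209 cm/s
v = 0.75 * 205.86209 = 154.3966 cm/s

Final answer: 154.3966 cm/s


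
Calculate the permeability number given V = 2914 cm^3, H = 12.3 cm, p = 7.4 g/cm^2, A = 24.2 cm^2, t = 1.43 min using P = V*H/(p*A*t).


Formula: Permeability Number P = (V * H) / (p * A * t)
Numerator: V * H = 2914 * 12.3 = 35842.2
Denominator: p * A * t = 7.4 * 24.2 * 1.43 = 256.0844
P = 35842.2 / 256.0844 = 139.9624

Final answer: 139.9624


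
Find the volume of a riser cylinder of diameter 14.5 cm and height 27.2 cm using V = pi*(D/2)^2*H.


Formula: V = pi * (D/2)^2 * H  (cylinder volume)
Radius = D/2 = 14.5/2 = 7.25 cm
V = pi * 7.25^2 * 27.2 = 4491.5350 cm^3

Answer: 4491.5350 cm^3


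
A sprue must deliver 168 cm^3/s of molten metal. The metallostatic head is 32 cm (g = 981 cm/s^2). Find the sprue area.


Formula: v = sqrt(2*g*h), A = Q/v
Velocity: v = sqrt(2 * 981 * 32) = sqrt(62784) = 250.5674 cm/s
Sprue area: A = Q / v = 168 / 250.5674 = 0.6705 cm^2

0.6705 cm^2


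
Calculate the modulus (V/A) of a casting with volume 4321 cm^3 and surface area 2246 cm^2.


Formula: Casting Modulus M = V / A
M = 4321 cm^3 / 2246 cm^2 = 1.9239 cm

Final answer: 1.9239 cm


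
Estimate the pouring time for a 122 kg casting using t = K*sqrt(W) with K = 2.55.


Formula: t = K * sqrt(W)
sqrt(W) = sqrt(122) = 11.04536
t = 2.55 * 11.04536 = 28.1657 s

Final answer: 28.1657 s


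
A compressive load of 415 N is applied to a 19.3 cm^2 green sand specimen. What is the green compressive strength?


Formula: Compressive Strength = Force / Area
Strength = 415 N / 19.3 cm^2 = 21.5026 N/cm^2

Answer: 21.5026 N/cm^2


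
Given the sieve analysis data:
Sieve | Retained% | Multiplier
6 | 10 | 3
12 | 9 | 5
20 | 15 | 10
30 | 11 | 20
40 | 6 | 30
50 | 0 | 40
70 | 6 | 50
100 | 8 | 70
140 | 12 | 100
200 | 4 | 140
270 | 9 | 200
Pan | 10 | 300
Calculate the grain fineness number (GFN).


Formula: GFN = sum(pct * multiplier) / sum(pct)
sum(pct * multiplier) = 8045
sum(pct) = 100
GFN = 8045 / 100 = 80.45

Final answer: 80.45


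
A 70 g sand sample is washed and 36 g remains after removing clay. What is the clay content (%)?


Formula: Clay% = (W_total - W_washed) / W_total * 100
Clay mass = 70 - 36 = 34 g
Clay% = 34 / 70 * 100 = 48.5714%


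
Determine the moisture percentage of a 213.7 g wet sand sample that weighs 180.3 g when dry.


Formula: MC = (W_wet - W_dry) / W_wet * 100
Water mass = 213.7 - 180.3 = 33.4 g
MC = 33.4 / 213.7 * 100 = 15.6294%

Final answer: 15.6294%


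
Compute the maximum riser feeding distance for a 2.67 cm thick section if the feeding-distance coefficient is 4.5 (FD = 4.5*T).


Formula: FD = 4.5 * T  (riser feeding-distance rule)
FD = 4.5 * 2.67 cm = 12.0150 cm

Answer: 12.0150 cm


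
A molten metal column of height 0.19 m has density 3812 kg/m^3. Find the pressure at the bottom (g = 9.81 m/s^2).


Formula: P = rho * g * h
rho * g = 3812 * 9.81 = 37395.72 N/m^3
P = 37395.72 * 0.19 = 7105.1868 Pa

Answer: 7105.1868 Pa


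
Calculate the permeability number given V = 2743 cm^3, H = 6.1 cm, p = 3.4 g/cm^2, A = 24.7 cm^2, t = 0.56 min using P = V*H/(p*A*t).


Formula: Permeability Number P = (V * H) / (p * A * t)
Numerator: V * H = 2743 * 6.1 = 16732.3
Denominator: p * A * t = 3.4 * 24.7 * 0.56 = 47.0288
P = 16732.3 / 47.0288 = 355.7884

355.7884


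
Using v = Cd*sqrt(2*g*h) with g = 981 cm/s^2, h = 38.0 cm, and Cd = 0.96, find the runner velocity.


Formula: v = Cd * sqrt(2 * g * h)  (Torricelli with discharge coefficient)
2*g*h = 2 * 981 * 38.0 = 74556.0 cm^2/s^2
sqrt(74556.0) = 273.04945 cm/s
v = 0.96 * 273.04945 = 262.1275 cm/s

Final answer: 262.1275 cm/s


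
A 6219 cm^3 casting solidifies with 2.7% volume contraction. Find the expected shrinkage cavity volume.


Formula: V_shrink = V_casting * shrinkage_pct / 100
V_shrink = 6219 cm^3 * 2.7 / 100 = 167.9130 cm^3

Final answer: 167.9130 cm^3


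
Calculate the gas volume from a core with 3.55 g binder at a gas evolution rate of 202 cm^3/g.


Formula: V_gas = W_binder * gas_evolution_rate
V = 3.55 g * 202 cm^3/g = 717.1000 cm^3


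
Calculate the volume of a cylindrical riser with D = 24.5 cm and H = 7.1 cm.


Formula: V = pi * (D/2)^2 * H  (cylinder volume)
Radius = D/2 = 24.5/2 = 12.25 cm
V = pi * 12.25^2 * 7.1 = 3347.1903 cm^3

3347.1903 cm^3


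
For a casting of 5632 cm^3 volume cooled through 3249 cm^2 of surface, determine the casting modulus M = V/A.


Formula: Casting Modulus M = V / A
M = 5632 cm^3 / 3249 cm^2 = 1.7335 cm


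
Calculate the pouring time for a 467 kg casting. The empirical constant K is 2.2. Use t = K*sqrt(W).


Formula: t = K * sqrt(W)
sqrt(W) = sqrt(467) = 21.61018
t = 2.2 * 21.61018 = 47.5424 s

Answer: 47.5424 s


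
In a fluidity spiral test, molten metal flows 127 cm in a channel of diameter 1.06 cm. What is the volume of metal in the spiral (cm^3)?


Formula: V = pi * (d/2)^2 * L  (cylinder volume)
Radius = 1.06/2 = 0.53 cm
V = pi * 0.53^2 * 127 = 112.0741 cm^3

Final answer: 112.0741 cm^3


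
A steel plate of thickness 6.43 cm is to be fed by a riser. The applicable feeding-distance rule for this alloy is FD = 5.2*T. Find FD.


Formula: FD = 5.2 * T  (riser feeding-distance rule)
FD = 5.2 * 6.43 cm = 33.4360 cm


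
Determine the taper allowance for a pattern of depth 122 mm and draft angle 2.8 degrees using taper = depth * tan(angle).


Formula: taper = depth * tan(draft_angle)
tan(2.8 deg) = 0.0489082
taper = 122 mm * 0.0489082 = 5.9668 mm

5.9668 mm


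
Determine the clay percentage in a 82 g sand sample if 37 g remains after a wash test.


Formula: Clay% = (W_total - W_washed) / W_total * 100
Clay mass = 82 - 37 = 45 g
Clay% = 45 / 82 * 100 = 54.8780%


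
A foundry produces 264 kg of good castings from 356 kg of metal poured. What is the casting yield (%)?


Formula: Casting Yield = (W_good / W_total) * 100
Yield = (264 kg / 356 kg) * 100 = 74.1573%


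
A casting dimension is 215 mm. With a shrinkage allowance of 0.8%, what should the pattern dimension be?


Formula: L_pattern = L_casting * (1 + shrinkage_rate/100)
Shrinkage factor = 1 + 0.8/100 = 1.008
L_pattern = 215 mm * 1.008 = 216.7200 mm

Answer: 216.7200 mm


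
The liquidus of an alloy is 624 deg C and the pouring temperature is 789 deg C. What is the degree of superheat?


Formula: Superheat = T_pour - T_melt
Superheat = 789 - 624 = 165 deg C

Answer: 165 deg C


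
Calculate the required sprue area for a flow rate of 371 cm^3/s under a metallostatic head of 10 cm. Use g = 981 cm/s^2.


Formula: v = sqrt(2*g*h), A = Q/v
Velocity: v = sqrt(2 * 981 * 10) = sqrt(19620) = 140.0714 cm/s
Sprue area: A = Q / v = 371 / 140.0714 = 2.6486 cm^2

2.6486 cm^2


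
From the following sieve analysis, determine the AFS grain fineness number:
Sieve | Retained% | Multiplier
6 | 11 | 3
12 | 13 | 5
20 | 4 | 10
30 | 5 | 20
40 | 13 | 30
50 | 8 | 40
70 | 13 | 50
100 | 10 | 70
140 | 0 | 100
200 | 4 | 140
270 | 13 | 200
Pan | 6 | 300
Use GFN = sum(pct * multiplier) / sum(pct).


Formula: GFN = sum(pct * multiplier) / sum(pct)
sum(pct * multiplier) = 7258
sum(pct) = 100
GFN = 7258 / 100 = 72.58

Final answer: 72.58


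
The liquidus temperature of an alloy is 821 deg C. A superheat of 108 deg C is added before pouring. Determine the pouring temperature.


Formula: T_pour = T_melt + Superheat
T_pour = 821 + 108 = 929 deg C

Final answer: 929 deg C


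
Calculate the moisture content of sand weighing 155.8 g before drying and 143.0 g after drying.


Formula: MC = (W_wet - W_dry) / W_wet * 100
Water mass = 155.8 - 143.0 = 12.8 g
MC = 12.8 / 155.8 * 100 = 8.2157%


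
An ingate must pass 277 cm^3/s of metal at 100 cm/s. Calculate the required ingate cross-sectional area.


Formula: A_ingate = Q / v  (continuity equation)
A = 277 cm^3/s / 100 cm/s = 2.7700 cm^2

Answer: 2.7700 cm^2


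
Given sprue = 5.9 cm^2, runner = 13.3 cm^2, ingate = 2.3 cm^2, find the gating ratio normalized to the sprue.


Sprue:Runner:Ingate = 1 : 13.3/5.9 : 2.3/5.9 = 1:2.25:0.39

1:2.25:0.39


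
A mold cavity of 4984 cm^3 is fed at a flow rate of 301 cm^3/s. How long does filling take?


Formula: t_fill = V_mold / Q_flow
t = 4984 cm^3 / 301 cm^3/s = 16.5581 s

16.5581 s


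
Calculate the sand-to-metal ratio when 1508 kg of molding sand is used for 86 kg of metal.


Formula: Sand-to-Metal Ratio = W_sand / W_metal
Ratio = 1508 kg / 86 kg = 17.5349

17.5349


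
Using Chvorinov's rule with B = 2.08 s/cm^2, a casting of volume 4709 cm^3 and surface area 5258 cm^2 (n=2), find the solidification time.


Formula: t_s = B * (V/A)^n  (Chvorinov's rule, n=2)
Modulus M = V/A = 4709/5258 = 0.895588 cm
M^2 = 0.895588^2 = 0.802078 cm^2
t_s = 2.08 * 0.802078 = 1.6683 s

1.6683 s


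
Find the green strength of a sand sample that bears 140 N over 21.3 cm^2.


Formula: Compressive Strength = Force / Area
Strength = 140 N / 21.3 cm^2 = 6.5728 N/cm^2

6.5728 N/cm^2


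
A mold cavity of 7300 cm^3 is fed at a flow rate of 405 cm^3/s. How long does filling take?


Formula: t_fill = V_mold / Q_flow
t = 7300 cm^3 / 405 cm^3/s = 18.0247 s

Answer: 18.0247 s


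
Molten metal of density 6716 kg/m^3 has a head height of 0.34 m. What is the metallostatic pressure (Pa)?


Formula: P = rho * g * h
rho * g = 6716 * 9.81 = 65883.96 N/m^3
P = 65883.96 * 0.34 = 22400.5464 Pa

Final answer: 22400.5464 Pa


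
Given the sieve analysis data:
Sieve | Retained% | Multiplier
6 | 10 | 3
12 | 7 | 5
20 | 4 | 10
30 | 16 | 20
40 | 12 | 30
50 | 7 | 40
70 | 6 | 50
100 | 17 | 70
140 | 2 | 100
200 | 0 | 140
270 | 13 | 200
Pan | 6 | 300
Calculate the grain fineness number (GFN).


Formula: GFN = sum(pct * multiplier) / sum(pct)
sum(pct * multiplier) = 7155
sum(pct) = 100
GFN = 7155 / 100 = 71.55


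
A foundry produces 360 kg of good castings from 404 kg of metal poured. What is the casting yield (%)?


Formula: Casting Yield = (W_good / W_total) * 100
Yield = (360 kg / 404 kg) * 100 = 89.1089%

89.1089%


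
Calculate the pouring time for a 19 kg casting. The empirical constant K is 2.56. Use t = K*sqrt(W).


Formula: t = K * sqrt(W)
sqrt(W) = sqrt(19) = 4.35890
t = 2.56 * 4.35890 = 11.1588 s

11.1588 s


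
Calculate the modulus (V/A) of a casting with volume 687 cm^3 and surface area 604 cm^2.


Formula: Casting Modulus M = V / A
M = 687 cm^3 / 604 cm^2 = 1.1374 cm


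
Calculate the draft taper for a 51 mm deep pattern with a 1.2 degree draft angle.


Formula: taper = depth * tan(draft_angle)
tan(1.2 deg) = 0.0209470
taper = 51 mm * 0.0209470 = 1.0683 mm


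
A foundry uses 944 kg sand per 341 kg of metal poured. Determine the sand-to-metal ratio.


Formula: Sand-to-Metal Ratio = W_sand / W_metal
Ratio = 944 kg / 341 kg = 2.7683


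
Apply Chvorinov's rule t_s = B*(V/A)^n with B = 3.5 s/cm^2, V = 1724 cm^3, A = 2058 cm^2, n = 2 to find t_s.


Formula: t_s = B * (V/A)^n  (Chvorinov's rule, n=2)
Modulus M = V/A = 1724/2058 = 0.837707 cm
M^2 = 0.837707^2 = 0.701753 cm^2
t_s = 3.5 * 0.701753 = 2.4561 s


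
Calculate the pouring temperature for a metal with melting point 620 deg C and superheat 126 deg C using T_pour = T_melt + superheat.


Formula: T_pour = T_melt + Superheat
T_pour = 620 + 126 = 746 deg C

Answer: 746 deg C


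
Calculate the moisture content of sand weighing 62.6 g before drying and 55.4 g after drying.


Formula: MC = (W_wet - W_dry) / W_wet * 100
Water mass = 62.6 - 55.4 = 7.2 g
MC = 7.2 / 62.6 * 100 = 11.5016%

Final answer: 11.5016%


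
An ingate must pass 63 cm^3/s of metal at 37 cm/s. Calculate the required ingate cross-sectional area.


Formula: A_ingate = Q / v  (continuity equation)
A = 63 cm^3/s / 37 cm/s = 1.7027 cm^2

Final answer: 1.7027 cm^2


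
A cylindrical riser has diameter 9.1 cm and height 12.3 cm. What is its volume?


Formula: V = pi * (D/2)^2 * H  (cylinder volume)
Radius = D/2 = 9.1/2 = 4.55 cm
V = pi * 4.55^2 * 12.3 = 799.9775 cm^3


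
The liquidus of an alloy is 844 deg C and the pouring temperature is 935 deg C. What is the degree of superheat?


Formula: Superheat = T_pour - T_melt
Superheat = 935 - 844 = 91 deg C

91 deg C


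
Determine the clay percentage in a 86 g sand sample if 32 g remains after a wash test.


Formula: Clay% = (W_total - W_washed) / W_total * 100
Clay mass = 86 - 32 = 54 g
Clay% = 54 / 86 * 100 = 62.7907%

Answer: 62.7907%


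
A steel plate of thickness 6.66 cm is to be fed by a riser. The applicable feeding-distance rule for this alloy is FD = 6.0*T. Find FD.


Formula: FD = 6.0 * T  (riser feeding-distance rule)
FD = 6.0 * 6.66 cm = 39.9600 cm


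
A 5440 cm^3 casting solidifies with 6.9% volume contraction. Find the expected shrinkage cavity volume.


Formula: V_shrink = V_casting * shrinkage_pct / 100
V_shrink = 5440 cm^3 * 6.9 / 100 = 375.3600 cm^3


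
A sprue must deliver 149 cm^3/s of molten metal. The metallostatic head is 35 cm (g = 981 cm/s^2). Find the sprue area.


Formula: v = sqrt(2*g*h), A = Q/v
Velocity: v = sqrt(2 * 981 * 35) = sqrt(68670) = 262.0496 cm/s
Sprue area: A = Q / v = 149 / 262.0496 = 0.5686 cm^2

Final answer: 0.5686 cm^2


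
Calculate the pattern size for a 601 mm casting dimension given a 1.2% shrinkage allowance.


Formula: L_pattern = L_casting * (1 + shrinkage_rate/100)
Shrinkage factor = 1 + 1.2/100 = 1.012
L_pattern = 601 mm * 1.012 = 608.2120 mm

608.2120 mm


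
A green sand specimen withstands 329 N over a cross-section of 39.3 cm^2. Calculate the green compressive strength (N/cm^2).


Formula: Compressive Strength = Force / Area
Strength = 329 N / 39.3 cm^2 = 8.3715 N/cm^2

Final answer: 8.3715 N/cm^2


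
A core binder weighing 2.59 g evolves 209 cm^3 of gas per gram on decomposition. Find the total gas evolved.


Formula: V_gas = W_binder * gas_evolution_rate
V = 2.59 g * 209 cm^3/g = 541.3100 cm^3

Answer: 541.3100 cm^3


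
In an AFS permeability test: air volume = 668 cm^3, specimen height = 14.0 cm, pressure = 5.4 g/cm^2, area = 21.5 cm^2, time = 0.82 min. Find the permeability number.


Formula: Permeability Number P = (V * H) / (p * A * t)
Numerator: V * H = 668 * 14.0 = 9352.0
Denominator: p * A * t = 5.4 * 21.5 * 0.82 = 95.202
P = 9352.0 / 95.202 = 98.2332

Final answer: 98.2332


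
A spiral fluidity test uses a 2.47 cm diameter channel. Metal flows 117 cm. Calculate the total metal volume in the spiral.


Formula: V = pi * (d/2)^2 * L  (cylinder volume)
Radius = 2.47/2 = 1.235 cm
V = pi * 1.235^2 * 117 = 560.6214 cm^3


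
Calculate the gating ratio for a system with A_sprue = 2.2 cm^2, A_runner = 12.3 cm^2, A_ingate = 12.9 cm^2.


Sprue:Runner:Ingate = 1 : 12.3/2.2 : 12.9/2.2 = 1:5.59:5.86

Final answer: 1:5.59:5.86


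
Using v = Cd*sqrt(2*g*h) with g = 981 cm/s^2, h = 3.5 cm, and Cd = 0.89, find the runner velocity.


Formula: v = Cd * sqrt(2 * g * h)  (Torricelli with discharge coefficient)
2*g*h = 2 * 981 * 3.5 = 6867.0 cm^2/s^2
sqrt(6867.0) = 82.86736 cm/s
v = 0.89 * 82.86736 = 73.7520 cm/s

Final answer: 73.7520 cm/s


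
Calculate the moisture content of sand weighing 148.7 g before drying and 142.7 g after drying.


Formula: MC = (W_wet - W_dry) / W_wet * 100
Water mass = 148.7 - 142.7 = 6.0 g
MC = 6.0 / 148.7 * 100 = 4.0350%

Answer: 4.0350%


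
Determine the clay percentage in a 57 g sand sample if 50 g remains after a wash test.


Formula: Clay% = (W_total - W_washed) / W_total * 100
Clay mass = 57 - 50 = 7 g
Clay% = 7 / 57 * 100 = 12.2807%

12.2807%


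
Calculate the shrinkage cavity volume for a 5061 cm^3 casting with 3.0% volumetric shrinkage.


Formula: V_shrink = V_casting * shrinkage_pct / 100
V_shrink = 5061 cm^3 * 3.0 / 100 = 151.8300 cm^3

Final answer: 151.8300 cm^3


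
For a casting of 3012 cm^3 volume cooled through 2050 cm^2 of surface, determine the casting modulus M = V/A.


Formula: Casting Modulus M = V / A
M = 3012 cm^3 / 2050 cm^2 = 1.4693 cm

1.4693 cm


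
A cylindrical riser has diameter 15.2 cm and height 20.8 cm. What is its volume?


Formula: V = pi * (D/2)^2 * H  (cylinder volume)
Radius = D/2 = 15.2/2 = 7.6 cm
V = pi * 7.6^2 * 20.8 = 3774.3345 cm^3


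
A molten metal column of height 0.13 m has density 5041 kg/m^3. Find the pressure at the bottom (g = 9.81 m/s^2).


Formula: P = rho * g * h
rho * g = 5041 * 9.81 = 49452.21 N/m^3
P = 49452.21 * 0.13 = 6428.7873 Pa

6428.7873 Pa


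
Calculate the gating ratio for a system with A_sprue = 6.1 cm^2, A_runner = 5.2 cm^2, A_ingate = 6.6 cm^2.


Sprue:Runner:Ingate = 1 : 5.2/6.1 : 6.6/6.1 = 1:0.85:1.08

Answer: 1:0.85:1.08


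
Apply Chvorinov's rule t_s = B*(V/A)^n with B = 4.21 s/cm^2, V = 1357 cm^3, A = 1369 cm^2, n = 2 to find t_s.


Formula: t_s = B * (V/A)^n  (Chvorinov's rule, n=2)
Modulus M = V/A = 1357/1369 = 0.991234 cm
M^2 = 0.991234^2 = 0.982545 cm^2
t_s = 4.21 * 0.982545 = 4.1365 s

Answer: 4.1365 s


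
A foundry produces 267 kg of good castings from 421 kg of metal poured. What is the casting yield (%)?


Formula: Casting Yield = (W_good / W_total) * 100
Yield = (267 kg / 421 kg) * 100 = 63.4204%

Answer: 63.4204%


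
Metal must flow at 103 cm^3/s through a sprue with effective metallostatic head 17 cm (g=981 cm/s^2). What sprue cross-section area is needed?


Formula: v = sqrt(2*g*h), A = Q/v
Velocity: v = sqrt(2 * 981 * 17) = sqrt(33354) = 182.6308 cm/s
Sprue area: A = Q / v = 103 / 182.6308 = 0.5640 cm^2

Final answer: 0.5640 cm^2


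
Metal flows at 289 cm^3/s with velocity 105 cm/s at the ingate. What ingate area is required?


Formula: A_ingate = Q / v  (continuity equation)
A = 289 cm^3/s / 105 cm/s = 2.7524 cm^2

Answer: 2.7524 cm^2


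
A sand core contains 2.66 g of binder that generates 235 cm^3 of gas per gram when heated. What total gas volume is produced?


Formula: V_gas = W_binder * gas_evolution_rate
V = 2.66 g * 235 cm^3/g = 625.1000 cm^3

Answer: 625.1000 cm^3


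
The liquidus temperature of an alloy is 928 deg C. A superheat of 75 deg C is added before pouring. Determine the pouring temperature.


Formula: T_pour = T_melt + Superheat
T_pour = 928 + 75 = 1003 deg C


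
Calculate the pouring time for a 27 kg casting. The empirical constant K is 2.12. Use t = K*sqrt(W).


Formula: t = K * sqrt(W)
sqrt(W) = sqrt(27) = 5.19615
t = 2.12 * 5.19615 = 11.0158 s

11.0158 s


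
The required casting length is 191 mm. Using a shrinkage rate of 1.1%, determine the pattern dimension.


Formula: L_pattern = L_casting * (1 + shrinkage_rate/100)
Shrinkage factor = 1 + 1.1/100 = 1.011
L_pattern = 191 mm * 1.011 = 193.1010 mm

Answer: 193.1010 mm


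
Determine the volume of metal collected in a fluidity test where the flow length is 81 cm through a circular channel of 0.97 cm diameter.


Formula: V = pi * (d/2)^2 * L  (cylinder volume)
Radius = 0.97/2 = 0.485 cm
V = pi * 0.485^2 * 81 = 59.8575 cm^3

Final answer: 59.8575 cm^3


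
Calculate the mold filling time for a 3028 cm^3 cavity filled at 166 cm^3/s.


Formula: t_fill = V_mold / Q_flow
t = 3028 cm^3 / 166 cm^3/s = 18.2410 s

18.2410 s


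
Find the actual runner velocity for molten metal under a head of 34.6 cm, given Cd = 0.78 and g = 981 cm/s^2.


Formula: v = Cd * sqrt(2 * g * h)  (Torricelli with discharge coefficient)
2*g*h = 2 * 981 * 34.6 = 67885.2 cm^2/s^2
sqrt(67885.2) = 260.54788 cm/s
v = 0.78 * 260.54788 = 203.2273 cm/s

203.2273 cm/s


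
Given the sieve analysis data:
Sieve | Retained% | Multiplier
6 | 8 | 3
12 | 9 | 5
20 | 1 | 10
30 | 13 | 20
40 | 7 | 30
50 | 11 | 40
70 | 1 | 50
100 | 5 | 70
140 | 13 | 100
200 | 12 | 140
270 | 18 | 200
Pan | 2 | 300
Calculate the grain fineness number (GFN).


Formula: GFN = sum(pct * multiplier) / sum(pct)
sum(pct * multiplier) = 8569
sum(pct) = 100
GFN = 8569 / 100 = 85.69

Final answer: 85.69


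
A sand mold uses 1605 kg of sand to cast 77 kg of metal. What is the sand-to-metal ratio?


Formula: Sand-to-Metal Ratio = W_sand / W_metal
Ratio = 1605 kg / 77 kg = 20.8442

Final answer: 20.8442


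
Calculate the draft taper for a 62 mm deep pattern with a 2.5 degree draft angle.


Formula: taper = depth * tan(draft_angle)
tan(2.5 deg) = 0.0436609
taper = 62 mm * 0.0436609 = 2.7070 mm

Final answer: 2.7070 mm


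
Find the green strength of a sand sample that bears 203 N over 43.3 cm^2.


Formula: Compressive Strength = Force / Area
Strength = 203 N / 43.3 cm^2 = 4.6882 N/cm^2

4.6882 N/cm^2


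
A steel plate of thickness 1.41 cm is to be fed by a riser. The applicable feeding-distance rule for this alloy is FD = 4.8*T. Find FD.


Formula: FD = 4.8 * T  (riser feeding-distance rule)
FD = 4.8 * 1.41 cm = 6.7680 cm


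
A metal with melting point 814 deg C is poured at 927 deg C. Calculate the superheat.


Formula: Superheat = T_pour - T_melt
Superheat = 927 - 814 = 113 deg C

Final answer: 113 deg C


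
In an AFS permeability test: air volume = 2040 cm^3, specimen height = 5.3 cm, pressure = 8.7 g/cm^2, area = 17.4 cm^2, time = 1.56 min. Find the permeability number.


Formula: Permeability Number P = (V * H) / (p * A * t)
Numerator: V * H = 2040 * 5.3 = 10812.0
Denominator: p * A * t = 8.7 * 17.4 * 1.56 = 236.1528
P = 10812.0 / 236.1528 = 45.7839

Answer: 45.7839


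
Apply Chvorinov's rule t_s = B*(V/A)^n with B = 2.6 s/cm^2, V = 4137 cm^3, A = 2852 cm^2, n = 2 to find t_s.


Formula: t_s = B * (V/A)^n  (Chvorinov's rule, n=2)
Modulus M = V/A = 4137/2852 = 1.450561 cm
M^2 = 1.450561^2 = 2.104127 cm^2
t_s = 2.6 * 2.104127 = 5.4707 s

5.4707 s


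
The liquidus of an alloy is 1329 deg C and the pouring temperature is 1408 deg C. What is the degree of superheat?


Formula: Superheat = T_pour - T_melt
Superheat = 1408 - 1329 = 79 deg C

Answer: 79 deg C


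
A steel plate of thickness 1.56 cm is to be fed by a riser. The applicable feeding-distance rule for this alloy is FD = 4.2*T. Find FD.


Formula: FD = 4.2 * T  (riser feeding-distance rule)
FD = 4.2 * 1.56 cm = 6.5520 cm

Answer: 6.5520 cm


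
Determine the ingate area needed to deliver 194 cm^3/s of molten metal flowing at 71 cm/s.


Formula: A_ingate = Q / v  (continuity equation)
A = 194 cm^3/s / 71 cm/s = 2.7324 cm^2

Final answer: 2.7324 cm^2


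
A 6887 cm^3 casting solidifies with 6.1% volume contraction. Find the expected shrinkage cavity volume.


Formula: V_shrink = V_casting * shrinkage_pct / 100
V_shrink = 6887 cm^3 * 6.1 / 100 = 420.1070 cm^3


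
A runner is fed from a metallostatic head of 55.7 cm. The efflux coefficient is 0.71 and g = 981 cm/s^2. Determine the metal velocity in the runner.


Formula: v = Cd * sqrt(2 * g * h)  (Torricelli with discharge coefficient)
2*g*h = 2 * 981 * 55.7 = 109283.4 cm^2/s^2
sqrt(109283.4) = 330.58040 cm/s
v = 0.71 * 330.58040 = 234.7121 cm/s


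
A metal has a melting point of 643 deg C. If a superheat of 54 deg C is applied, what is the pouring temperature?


Formula: T_pour = T_melt + Superheat
T_pour = 643 + 54 = 697 deg C

Final answer: 697 deg C


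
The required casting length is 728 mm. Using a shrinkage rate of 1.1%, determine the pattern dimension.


Formula: L_pattern = L_casting * (1 + shrinkage_rate/100)
Shrinkage factor = 1 + 1.1/100 = 1.011
L_pattern = 728 mm * 1.011 = 736.0080 mm

Final answer: 736.0080 mm


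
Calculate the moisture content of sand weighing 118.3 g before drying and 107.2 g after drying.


Formula: MC = (W_wet - W_dry) / W_wet * 100
Water mass = 118.3 - 107.2 = 11.1 g
MC = 11.1 / 118.3 * 100 = 9.3829%


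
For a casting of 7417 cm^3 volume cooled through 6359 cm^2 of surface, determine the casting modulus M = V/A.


Formula: Casting Modulus M = V / A
M = 7417 cm^3 / 6359 cm^2 = 1.1664 cm

Final answer: 1.1664 cm


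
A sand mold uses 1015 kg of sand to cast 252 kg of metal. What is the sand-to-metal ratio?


Formula: Sand-to-Metal Ratio = W_sand / W_metal
Ratio = 1015 kg / 252 kg = 4.0278

4.0278


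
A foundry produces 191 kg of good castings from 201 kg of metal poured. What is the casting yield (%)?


Formula: Casting Yield = (W_good / W_total) * 100
Yield = (191 kg / 201 kg) * 100 = 95.0249%

Final answer: 95.0249%


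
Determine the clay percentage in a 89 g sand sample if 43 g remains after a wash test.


Formula: Clay% = (W_total - W_washed) / W_total * 100
Clay mass = 89 - 43 = 46 g
Clay% = 46 / 89 * 100 = 51.6854%

Answer: 51.6854%


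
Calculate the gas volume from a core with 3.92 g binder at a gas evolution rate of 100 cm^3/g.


Formula: V_gas = W_binder * gas_evolution_rate
V = 3.92 g * 100 cm^3/g = 392.0000 cm^3

Final answer: 392.0000 cm^3


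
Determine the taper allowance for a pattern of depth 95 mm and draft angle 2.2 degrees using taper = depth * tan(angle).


Formula: taper = depth * tan(draft_angle)
tan(2.2 deg) = 0.0384161
taper = 95 mm * 0.0384161 = 3.6495 mm


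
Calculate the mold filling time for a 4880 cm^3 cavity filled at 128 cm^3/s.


Formula: t_fill = V_mold / Q_flow
t = 4880 cm^3 / 128 cm^3/s = 38.1250 s

38.1250 s


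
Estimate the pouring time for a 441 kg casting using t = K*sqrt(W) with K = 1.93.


Formula: t = K * sqrt(W)
sqrt(W) = sqrt(441) = 21.00000
t = 1.93 * 21.00000 = 40.5300 s

Answer: 40.5300 s


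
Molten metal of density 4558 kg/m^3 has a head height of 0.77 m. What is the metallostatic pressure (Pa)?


Formula: P = rho * g * h
rho * g = 4558 * 9.81 = 44713.98 N/m^3
P = 44713.98 * 0.77 = 34429.7646 Pa

Answer: 34429.7646 Pa


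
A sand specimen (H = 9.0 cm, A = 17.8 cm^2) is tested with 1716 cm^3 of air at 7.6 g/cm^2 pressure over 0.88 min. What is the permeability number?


Formula: Permeability Number P = (V * H) / (p * A * t)
Numerator: V * H = 1716 * 9.0 = 15444.0
Denominator: p * A * t = 7.6 * 17.8 * 0.88 = 119.0464
P = 15444.0 / 119.0464 = 129.7309

129.7309


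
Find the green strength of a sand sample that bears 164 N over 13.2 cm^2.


Formula: Compressive Strength = Force / Area
Strength = 164 N / 13.2 cm^2 = 12.4242 N/cm^2

Answer: 12.4242 N/cm^2


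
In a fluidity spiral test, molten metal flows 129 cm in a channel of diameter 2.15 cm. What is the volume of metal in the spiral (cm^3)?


Formula: V = pi * (d/2)^2 * L  (cylinder volume)
Radius = 2.15/2 = 1.075 cm
V = pi * 1.075^2 * 129 = 468.3349 cm^3

Final answer: 468.3349 cm^3


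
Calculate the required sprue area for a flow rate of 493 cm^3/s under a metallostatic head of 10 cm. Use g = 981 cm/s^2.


Formula: v = sqrt(2*g*h), A = Q/v
Velocity: v = sqrt(2 * 981 * 10) = sqrt(19620) = 140.0714 cm/s
Sprue area: A = Q / v = 493 / 140.0714 = 3.5196 cm^2


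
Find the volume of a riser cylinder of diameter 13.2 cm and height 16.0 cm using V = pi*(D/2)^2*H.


Formula: V = pi * (D/2)^2 * H  (cylinder volume)
Radius = D/2 = 13.2/2 = 6.6 cm
V = pi * 6.6^2 * 16.0 = 2189.5644 cm^3


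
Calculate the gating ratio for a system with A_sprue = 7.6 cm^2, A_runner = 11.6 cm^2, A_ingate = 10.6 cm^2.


Sprue:Runner:Ingate = 1 : 11.6/7.6 : 10.6/7.6 = 1:1.53:1.39

Final answer: 1:1.53:1.39


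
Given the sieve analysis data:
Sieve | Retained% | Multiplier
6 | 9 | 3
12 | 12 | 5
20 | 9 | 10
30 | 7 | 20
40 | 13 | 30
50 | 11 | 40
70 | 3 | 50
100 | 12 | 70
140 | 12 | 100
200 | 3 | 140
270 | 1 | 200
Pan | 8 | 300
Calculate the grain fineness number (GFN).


Formula: GFN = sum(pct * multiplier) / sum(pct)
sum(pct * multiplier) = 6357
sum(pct) = 100
GFN = 6357 / 100 = 63.57

Answer: 63.57


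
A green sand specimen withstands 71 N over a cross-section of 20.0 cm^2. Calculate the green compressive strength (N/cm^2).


Formula: Compressive Strength = Force / Area
Strength = 71 N / 20.0 cm^2 = 3.5500 N/cm^2

3.5500 N/cm^2


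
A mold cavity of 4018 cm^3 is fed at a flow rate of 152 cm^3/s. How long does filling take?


Formula: t_fill = V_mold / Q_flow
t = 4018 cm^3 / 152 cm^3/s = 26.4342 s

Final answer: 26.4342 s


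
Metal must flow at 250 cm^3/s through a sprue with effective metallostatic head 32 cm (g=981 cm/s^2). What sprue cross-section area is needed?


Formula: v = sqrt(2*g*h), A = Q/v
Velocity: v = sqrt(2 * 981 * 32) = sqrt(62784) = 250.5674 cm/s
Sprue area: A = Q / v = 250 / 250.5674 = 0.9977 cm^2

Answer: 0.9977 cm^2


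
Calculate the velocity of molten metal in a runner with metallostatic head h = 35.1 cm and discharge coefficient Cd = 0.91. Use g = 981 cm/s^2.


Formula: v = Cd * sqrt(2 * g * h)  (Torricelli with discharge coefficient)
2*g*h = 2 * 981 * 35.1 = 68866.2 cm^2/s^2
sqrt(68866.2) = 262.42370 cm/s
v = 0.91 * 262.42370 = 238.8056 cm/s

238.8056 cm/s


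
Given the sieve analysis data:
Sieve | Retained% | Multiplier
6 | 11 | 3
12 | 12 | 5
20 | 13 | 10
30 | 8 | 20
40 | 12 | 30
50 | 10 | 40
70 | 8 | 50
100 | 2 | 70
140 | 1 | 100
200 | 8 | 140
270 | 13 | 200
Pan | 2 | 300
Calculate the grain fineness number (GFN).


Formula: GFN = sum(pct * multiplier) / sum(pct)
sum(pct * multiplier) = 6103
sum(pct) = 100
GFN = 6103 / 100 = 61.03

Answer: 61.03


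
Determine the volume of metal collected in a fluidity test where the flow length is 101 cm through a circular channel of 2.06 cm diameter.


Formula: V = pi * (d/2)^2 * L  (cylinder volume)
Radius = 2.06/2 = 1.03 cm
V = pi * 1.03^2 * 101 = 336.6245 cm^3

Answer: 336.6245 cm^3


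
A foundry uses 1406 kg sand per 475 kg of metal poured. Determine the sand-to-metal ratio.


Formula: Sand-to-Metal Ratio = W_sand / W_metal
Ratio = 1406 kg / 475 kg = 2.9600

Answer: 2.9600


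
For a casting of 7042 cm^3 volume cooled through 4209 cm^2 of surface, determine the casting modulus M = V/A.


Formula: Casting Modulus M = V / A
M = 7042 cm^3 / 4209 cm^2 = 1.6731 cm


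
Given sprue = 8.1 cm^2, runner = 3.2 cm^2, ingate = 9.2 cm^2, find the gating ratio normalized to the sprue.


Sprue:Runner:Ingate = 1 : 3.2/8.1 : 9.2/8.1 = 1:0.40:1.14

1:0.40:1.14


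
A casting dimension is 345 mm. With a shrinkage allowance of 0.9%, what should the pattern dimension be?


Formula: L_pattern = L_casting * (1 + shrinkage_rate/100)
Shrinkage factor = 1 + 0.9/100 = 1.009
L_pattern = 345 mm * 1.009 = 348.1050 mm

348.1050 mm


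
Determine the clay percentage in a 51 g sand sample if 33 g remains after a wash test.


Formula: Clay% = (W_total - W_washed) / W_total * 100
Clay mass = 51 - 33 = 18 g
Clay% = 18 / 51 * 100 = 35.2941%

Final answer: 35.2941%


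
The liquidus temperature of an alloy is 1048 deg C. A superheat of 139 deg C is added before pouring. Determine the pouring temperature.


Formula: T_pour = T_melt + Superheat
T_pour = 1048 + 139 = 1187 deg C

Final answer: 1187 deg C


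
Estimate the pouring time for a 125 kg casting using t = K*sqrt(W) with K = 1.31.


Formula: t = K * sqrt(W)
sqrt(W) = sqrt(125) = 11.18034
t = 1.31 * 11.18034 = 14.6462 s

Final answer: 14.6462 s


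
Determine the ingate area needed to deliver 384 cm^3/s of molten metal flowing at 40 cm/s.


Formula: A_ingate = Q / v  (continuity equation)
A = 384 cm^3/s / 40 cm/s = 9.6000 cm^2

Final answer: 9.6000 cm^2


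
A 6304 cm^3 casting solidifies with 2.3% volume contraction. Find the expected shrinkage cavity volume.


Formula: V_shrink = V_casting * shrinkage_pct / 100
V_shrink = 6304 cm^3 * 2.3 / 100 = 144.9920 cm^3


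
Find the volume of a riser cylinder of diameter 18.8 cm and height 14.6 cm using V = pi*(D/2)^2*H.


Formula: V = pi * (D/2)^2 * H  (cylinder volume)
Radius = D/2 = 18.8/2 = 9.4 cm
V = pi * 9.4^2 * 14.6 = 4052.8305 cm^3

Final answer: 4052.8305 cm^3


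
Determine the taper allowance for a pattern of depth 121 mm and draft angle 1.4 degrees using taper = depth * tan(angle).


Formula: taper = depth * tan(draft_angle)
tan(1.4 deg) = 0.0244395
taper = 121 mm * 0.0244395 = 2.9572 mm

Answer: 2.9572 mm


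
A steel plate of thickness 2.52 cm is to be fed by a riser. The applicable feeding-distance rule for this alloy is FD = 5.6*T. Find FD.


Formula: FD = 5.6 * T  (riser feeding-distance rule)
FD = 5.6 * 2.52 cm = 14.1120 cm

Final answer: 14.1120 cm


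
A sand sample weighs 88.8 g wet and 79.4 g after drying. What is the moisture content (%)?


Formula: MC = (W_wet - W_dry) / W_wet * 100
Water mass = 88.8 - 79.4 = 9.4 g
MC = 9.4 / 88.8 * 100 = 10.5856%

Answer: 10.5856%


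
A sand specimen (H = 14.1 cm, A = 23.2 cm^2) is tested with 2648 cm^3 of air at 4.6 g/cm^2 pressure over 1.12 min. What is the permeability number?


Formula: Permeability Number P = (V * H) / (p * A * t)
Numerator: V * H = 2648 * 14.1 = 37336.8
Denominator: p * A * t = 4.6 * 23.2 * 1.12 = 119.5264
P = 37336.8 / 119.5264 = 312.3728

312.3728


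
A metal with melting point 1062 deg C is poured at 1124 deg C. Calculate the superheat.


Formula: Superheat = T_pour - T_melt
Superheat = 1124 - 1062 = 62 deg C

Answer: 62 deg C


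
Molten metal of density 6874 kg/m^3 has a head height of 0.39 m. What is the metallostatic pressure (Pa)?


Formula: P = rho * g * h
rho * g = 6874 * 9.81 = 67433.94 N/m^3
P = 67433.94 * 0.39 = 26299.2366 Pa


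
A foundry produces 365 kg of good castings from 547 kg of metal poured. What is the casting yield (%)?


Formula: Casting Yield = (W_good / W_total) * 100
Yield = (365 kg / 547 kg) * 100 = 66.7276%


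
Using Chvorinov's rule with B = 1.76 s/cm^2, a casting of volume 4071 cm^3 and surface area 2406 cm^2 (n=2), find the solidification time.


Formula: t_s = B * (V/A)^n  (Chvorinov's rule, n=2)
Modulus M = V/A = 4071/2406 = 1.692020 cm
M^2 = 1.692020^2 = 2.862932 cm^2
t_s = 1.76 * 2.862932 = 5.0388 s


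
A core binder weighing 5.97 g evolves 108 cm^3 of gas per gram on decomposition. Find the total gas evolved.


Formula: V_gas = W_binder * gas_evolution_rate
V = 5.97 g * 108 cm^3/g = 644.7600 cm^3

Final answer: 644.7600 cm^3


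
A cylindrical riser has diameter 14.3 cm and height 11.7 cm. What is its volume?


Formula: V = pi * (D/2)^2 * H  (cylinder volume)
Radius = D/2 = 14.3/2 = 7.15 cm
V = pi * 7.15^2 * 11.7 = 1879.0910 cm^3

Answer: 1879.0910 cm^3
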